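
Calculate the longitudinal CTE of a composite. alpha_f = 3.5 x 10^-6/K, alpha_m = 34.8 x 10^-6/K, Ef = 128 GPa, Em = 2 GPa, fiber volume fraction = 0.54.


E1 = Ef*Vf + Em*(1-Vf) = 70.04
alpha_1 = (alpha_f*Ef*Vf + alpha_m*Em*(1-Vf))/E1 = 3.91 x 10^-6/K

3.91 x 10^-6/K


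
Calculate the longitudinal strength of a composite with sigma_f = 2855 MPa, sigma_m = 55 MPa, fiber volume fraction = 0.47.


sigma_1 = sigma_f*Vf + sigma_m*(1-Vf) = 2855*0.47 + 55*0.53 = 1371.0 MPa

1371.0 MPa


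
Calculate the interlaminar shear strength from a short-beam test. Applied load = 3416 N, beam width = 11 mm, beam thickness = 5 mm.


ILSS = 3F/(4bh) = 3*3416/(4*11*5) = 46.58 MPa

46.58 MPa


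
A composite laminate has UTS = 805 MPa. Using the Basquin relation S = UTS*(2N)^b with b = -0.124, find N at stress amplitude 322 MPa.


N = 0.5 * (S/UTS)^(1/b) = 0.5 * (322/805)^(1/-0.124) = 809.4008 cycles

809.4008 cycles


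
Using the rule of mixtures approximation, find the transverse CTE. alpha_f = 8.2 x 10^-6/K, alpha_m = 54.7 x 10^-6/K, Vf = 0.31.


alpha_2 = alpha_f*Vf + alpha_m*(1-Vf) = 8.2*0.31 + 54.7*0.69 = 40.3 x 10^-6/K

40.3 x 10^-6/K


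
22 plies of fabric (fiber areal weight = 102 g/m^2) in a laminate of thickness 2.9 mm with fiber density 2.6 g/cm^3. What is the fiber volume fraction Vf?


Vf = n * FAW / (rho_f * h * 1000) = 22 * 102 / (2.6 * 2.9 * 1000) = 0.2976

0.2976


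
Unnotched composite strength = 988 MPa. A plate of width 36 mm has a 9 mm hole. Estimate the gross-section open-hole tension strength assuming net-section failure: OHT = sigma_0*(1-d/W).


OHT = sigma_0*(1-d/W) = 988*(1-9/36) = 741.0 MPa

741.0 MPa


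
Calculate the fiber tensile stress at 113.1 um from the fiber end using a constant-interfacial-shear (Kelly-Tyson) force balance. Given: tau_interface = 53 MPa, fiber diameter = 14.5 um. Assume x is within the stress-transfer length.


Force balance: sigma_f * (pi*d^2/4) = tau * (pi*d) * x  ->  sigma_f = 4 * tau * x / d
sigma_f = 4 * 53 * 113.1 / 14.5 = 1653.6 MPa

1653.6 MPa


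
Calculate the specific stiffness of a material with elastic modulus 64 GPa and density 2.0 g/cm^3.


Specific stiffness = E/rho = 64/2.0 = 32.0 GPa/(g/cm^3)

32.0 GPa/(g/cm^3)


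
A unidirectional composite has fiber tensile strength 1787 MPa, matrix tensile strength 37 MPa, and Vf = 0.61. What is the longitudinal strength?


sigma_1 = sigma_f*Vf + sigma_m*(1-Vf) = 1787*0.61 + 37*0.39 = 1104.5 MPa

1104.5 MPa


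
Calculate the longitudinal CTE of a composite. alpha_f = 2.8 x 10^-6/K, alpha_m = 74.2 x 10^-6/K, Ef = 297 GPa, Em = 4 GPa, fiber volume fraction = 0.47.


E1 = Ef*Vf + Em*(1-Vf) = 141.71
alpha_1 = (alpha_f*Ef*Vf + alpha_m*Em*(1-Vf))/E1 = 3.87 x 10^-6/K

3.87 x 10^-6/K


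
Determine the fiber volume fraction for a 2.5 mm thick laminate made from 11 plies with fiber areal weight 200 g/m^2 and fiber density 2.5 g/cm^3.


Vf = n * FAW / (rho_f * h * 1000) = 11 * 200 / (2.5 * 2.5 * 1000) = 0.352

0.352


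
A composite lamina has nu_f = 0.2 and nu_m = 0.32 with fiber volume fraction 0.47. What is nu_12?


nu_12 = nu_f*Vf + nu_m*(1-Vf) = 0.2*0.47 + 0.32*0.53 = 0.2636

0.2636


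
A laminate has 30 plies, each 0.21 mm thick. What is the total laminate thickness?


h = n * t_ply = 30 * 0.21 = 6.3 mm

6.3 mm


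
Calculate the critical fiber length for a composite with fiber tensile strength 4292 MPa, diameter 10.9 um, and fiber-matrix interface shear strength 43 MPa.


Lc = sigma_f * d / (2 * tau_i) = 4292 * 10.9 / (2 * 43) = 544.0 um

544.0 um


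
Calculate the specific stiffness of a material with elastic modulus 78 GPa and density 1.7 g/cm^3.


Specific stiffness = E/rho = 78/1.7 = 45.9 GPa/(g/cm^3)

45.9 GPa/(g/cm^3)


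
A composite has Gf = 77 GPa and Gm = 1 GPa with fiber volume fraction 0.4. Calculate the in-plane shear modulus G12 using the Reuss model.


1/G12 = Vf/Gf + (1-Vf)/Gm = 0.4/77 + 0.6/1
G12 = 1.65 GPa

1.65 GPa


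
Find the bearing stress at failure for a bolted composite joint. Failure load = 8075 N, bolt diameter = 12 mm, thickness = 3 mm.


sigma_br = F/(d*h) = 8075/(12*3) = 224.3 MPa

224.3 MPa


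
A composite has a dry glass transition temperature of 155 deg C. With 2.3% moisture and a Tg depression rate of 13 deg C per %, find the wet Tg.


Tg_wet = Tg_dry - k*moisture = 155 - 13*2.3 = 125.1 deg C

125.1 deg C


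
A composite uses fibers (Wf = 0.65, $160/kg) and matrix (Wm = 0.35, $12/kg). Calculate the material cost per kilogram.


Cost = cost_f*Wf + cost_m*Wm = 160*0.65 + 12*0.35 = $108.2/kg

$108.2/kg


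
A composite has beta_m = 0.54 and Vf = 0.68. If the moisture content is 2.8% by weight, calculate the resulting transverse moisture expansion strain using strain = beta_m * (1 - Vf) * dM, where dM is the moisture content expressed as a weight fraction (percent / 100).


dM = 2.8/100 = 0.028
strain = beta_m * (1-Vf) * dM = 0.54 * 0.32 * 0.028 = 0.0048384

0.0048384


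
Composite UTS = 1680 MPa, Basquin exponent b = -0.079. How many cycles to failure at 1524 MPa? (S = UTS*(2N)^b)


N = 0.5 * (S/UTS)^(1/b) = 0.5 * (1524/1680)^(1/-0.079) = 1.7168 cycles

1.7168 cycles


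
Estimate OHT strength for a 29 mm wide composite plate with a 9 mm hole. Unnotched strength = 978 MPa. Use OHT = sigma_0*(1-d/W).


OHT = sigma_0*(1-d/W) = 978*(1-9/29) = 674.5 MPa

674.5 MPa


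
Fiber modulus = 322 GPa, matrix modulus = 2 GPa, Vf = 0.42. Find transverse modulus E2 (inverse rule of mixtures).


1/E2 = Vf/Ef + (1-Vf)/Em = 0.42/322 + 0.58/2
E2 = 3.43 GPa

3.43 GPa


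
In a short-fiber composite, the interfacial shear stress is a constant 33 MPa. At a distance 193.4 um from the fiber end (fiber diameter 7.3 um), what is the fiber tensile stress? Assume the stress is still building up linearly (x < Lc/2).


Force balance: sigma_f * (pi*d^2/4) = tau * (pi*d) * x  ->  sigma_f = 4 * tau * x / d
sigma_f = 4 * 33 * 193.4 / 7.3 = 3497.1 MPa

3497.1 MPa


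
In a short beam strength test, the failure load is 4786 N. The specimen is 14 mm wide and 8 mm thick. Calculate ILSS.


ILSS = 3F/(4bh) = 3*4786/(4*14*8) = 32.05 MPa

32.05 MPa


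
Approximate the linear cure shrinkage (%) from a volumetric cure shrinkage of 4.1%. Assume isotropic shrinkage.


Linear shrinkage ≈ vol_shrink/3 = 4.1/3 = 1.367%

1.367%


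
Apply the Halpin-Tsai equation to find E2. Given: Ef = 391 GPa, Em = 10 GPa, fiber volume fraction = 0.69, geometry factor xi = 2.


eta = (Ef/Em - 1)/(Ef/Em + xi) = (39.1 - 1)/(39.1 + 2) = 0.927
E2 = Em*(1+xi*eta*Vf)/(1-eta*Vf) = 63.25 GPa

63.25 GPa


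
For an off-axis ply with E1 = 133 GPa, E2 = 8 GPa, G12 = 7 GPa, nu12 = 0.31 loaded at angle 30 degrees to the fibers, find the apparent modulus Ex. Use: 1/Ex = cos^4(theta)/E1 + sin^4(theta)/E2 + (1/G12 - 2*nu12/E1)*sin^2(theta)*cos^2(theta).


cos^4(30) = 0.5625, sin^4(30) = 0.0625, sin^2(30)*cos^2(30) = 0.1875
1/G12 - 2*nu12/E1 = 1/7 - 2*0.31/133 = 0.138195 GPa^-1
1/Ex = 0.5625/133 + 0.0625/8 + 0.138195*0.1875 = 0.0379535 GPa^-1
Ex = 26.35 GPa

26.35 GPa


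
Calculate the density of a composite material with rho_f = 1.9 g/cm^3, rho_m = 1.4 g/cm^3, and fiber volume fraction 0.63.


rho_c = rho_f*Vf + rho_m*(1-Vf) = 1.9*0.63 + 1.4*0.37 = 1.715 g/cm^3

1.715 g/cm^3


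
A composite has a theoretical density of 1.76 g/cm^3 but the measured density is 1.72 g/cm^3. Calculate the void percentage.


Void% = (rho_theo - rho_actual)/rho_theo * 100 = (1.76 - 1.72)/1.76 * 100 = 2.27%

2.27%


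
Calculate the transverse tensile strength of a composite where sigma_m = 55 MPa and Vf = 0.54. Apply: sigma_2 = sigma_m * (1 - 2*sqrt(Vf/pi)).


factor = 1 - 2*sqrt(0.54/pi) = 0.1708
sigma_2 = 55 * 0.1708 = 9.39 MPa

9.39 MPa


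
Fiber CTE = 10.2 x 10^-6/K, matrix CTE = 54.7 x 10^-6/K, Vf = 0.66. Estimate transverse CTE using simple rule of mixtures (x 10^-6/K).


alpha_2 = alpha_f*Vf + alpha_m*(1-Vf) = 10.2*0.66 + 54.7*0.34 = 25.3 x 10^-6/K

25.3 x 10^-6/K


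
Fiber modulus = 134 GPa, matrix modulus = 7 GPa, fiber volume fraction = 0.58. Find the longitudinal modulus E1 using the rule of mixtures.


E1 = Ef*Vf + Em*(1-Vf) = 134*0.58 + 7*0.42 = 80.66 GPa

80.66 GPa


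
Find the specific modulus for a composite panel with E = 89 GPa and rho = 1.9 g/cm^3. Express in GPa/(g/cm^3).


Specific stiffness = E/rho = 89/1.9 = 46.8 GPa/(g/cm^3)

46.8 GPa/(g/cm^3)


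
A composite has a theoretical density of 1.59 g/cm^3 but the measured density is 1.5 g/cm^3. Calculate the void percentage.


Void% = (rho_theo - rho_actual)/rho_theo * 100 = (1.59 - 1.5)/1.59 * 100 = 5.66%

5.66%


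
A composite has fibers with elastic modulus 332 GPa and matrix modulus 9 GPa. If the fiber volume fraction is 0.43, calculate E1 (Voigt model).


E1 = Ef*Vf + Em*(1-Vf) = 332*0.43 + 9*0.57 = 147.89 GPa

147.89 GPa


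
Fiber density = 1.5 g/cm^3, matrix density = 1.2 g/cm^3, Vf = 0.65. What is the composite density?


rho_c = rho_f*Vf + rho_m*(1-Vf) = 1.5*0.65 + 1.2*0.35 = 1.395 g/cm^3

1.395 g/cm^3


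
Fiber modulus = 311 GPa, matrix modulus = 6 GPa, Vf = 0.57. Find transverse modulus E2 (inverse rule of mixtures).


1/E2 = Vf/Ef + (1-Vf)/Em = 0.57/311 + 0.43/6
E2 = 13.61 GPa

13.61 GPa


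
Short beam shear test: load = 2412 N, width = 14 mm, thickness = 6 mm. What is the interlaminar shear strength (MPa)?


ILSS = 3F/(4bh) = 3*2412/(4*14*6) = 21.54 MPa

21.54 MPa


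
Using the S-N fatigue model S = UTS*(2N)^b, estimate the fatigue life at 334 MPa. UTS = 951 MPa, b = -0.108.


N = 0.5 * (S/UTS)^(1/b) = 0.5 * (334/951)^(1/-0.108) = 8066.6403 cycles

8066.6403 cycles


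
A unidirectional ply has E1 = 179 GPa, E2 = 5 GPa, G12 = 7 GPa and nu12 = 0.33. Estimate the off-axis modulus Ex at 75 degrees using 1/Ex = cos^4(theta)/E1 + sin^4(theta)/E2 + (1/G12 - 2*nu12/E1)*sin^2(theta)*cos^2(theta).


cos^4(75) = 0.004487, sin^4(75) = 0.870513, sin^2(75)*cos^2(75) = 0.0625
1/G12 - 2*nu12/E1 = 1/7 - 2*0.33/179 = 0.13917 GPa^-1
1/Ex = 0.004487/179 + 0.870513/5 + 0.13917*0.0625 = 0.1828257 GPa^-1
Ex = 5.47 GPa

5.47 GPa


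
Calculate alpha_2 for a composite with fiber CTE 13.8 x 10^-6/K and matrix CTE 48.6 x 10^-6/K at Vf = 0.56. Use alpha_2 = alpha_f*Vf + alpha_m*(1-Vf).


alpha_2 = alpha_f*Vf + alpha_m*(1-Vf) = 13.8*0.56 + 48.6*0.44 = 29.1 x 10^-6/K

29.1 x 10^-6/K


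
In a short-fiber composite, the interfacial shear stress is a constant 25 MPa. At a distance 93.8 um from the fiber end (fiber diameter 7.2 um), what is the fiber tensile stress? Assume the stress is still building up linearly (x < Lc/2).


Force balance: sigma_f * (pi*d^2/4) = tau * (pi*d) * x  ->  sigma_f = 4 * tau * x / d
sigma_f = 4 * 25 * 93.8 / 7.2 = 1302.8 MPa

1302.8 MPa


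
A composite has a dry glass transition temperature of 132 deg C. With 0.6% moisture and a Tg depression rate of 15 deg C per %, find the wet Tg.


Tg_wet = Tg_dry - k*moisture = 132 - 15*0.6 = 123.0 deg C

123.0 deg C


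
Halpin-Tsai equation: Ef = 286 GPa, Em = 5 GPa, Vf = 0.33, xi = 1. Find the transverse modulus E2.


eta = (Ef/Em - 1)/(Ef/Em + xi) = (57.2 - 1)/(57.2 + 1) = 0.9656
E2 = Em*(1+xi*eta*Vf)/(1-eta*Vf) = 9.68 GPa

9.68 GPa


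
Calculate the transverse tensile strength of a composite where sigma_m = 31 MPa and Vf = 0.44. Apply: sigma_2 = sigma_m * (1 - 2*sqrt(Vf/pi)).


factor = 1 - 2*sqrt(0.44/pi) = 0.2515
sigma_2 = 31 * 0.2515 = 7.8 MPa

7.8 MPa


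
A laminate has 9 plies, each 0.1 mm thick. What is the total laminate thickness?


h = n * t_ply = 9 * 0.1 = 0.9 mm

0.9 mm


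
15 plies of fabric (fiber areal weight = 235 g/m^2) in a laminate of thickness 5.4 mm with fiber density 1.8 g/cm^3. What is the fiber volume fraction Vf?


Vf = n * FAW / (rho_f * h * 1000) = 15 * 235 / (1.8 * 5.4 * 1000) = 0.3627

0.3627


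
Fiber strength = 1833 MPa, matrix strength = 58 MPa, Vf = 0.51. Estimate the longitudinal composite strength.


sigma_1 = sigma_f*Vf + sigma_m*(1-Vf) = 1833*0.51 + 58*0.49 = 963.3 MPa

963.3 MPa


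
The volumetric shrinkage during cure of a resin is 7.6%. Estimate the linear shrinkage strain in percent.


Linear shrinkage ≈ vol_shrink/3 = 7.6/3 = 2.533%

2.533%


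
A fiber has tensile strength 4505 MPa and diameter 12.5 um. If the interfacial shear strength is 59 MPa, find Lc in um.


Lc = sigma_f * d / (2 * tau_i) = 4505 * 12.5 / (2 * 59) = 477.2 um

477.2 um


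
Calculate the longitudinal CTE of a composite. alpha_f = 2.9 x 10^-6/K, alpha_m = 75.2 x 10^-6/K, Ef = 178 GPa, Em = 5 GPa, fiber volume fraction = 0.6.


E1 = Ef*Vf + Em*(1-Vf) = 108.8
alpha_1 = (alpha_f*Ef*Vf + alpha_m*Em*(1-Vf))/E1 = 4.23 x 10^-6/K

4.23 x 10^-6/K


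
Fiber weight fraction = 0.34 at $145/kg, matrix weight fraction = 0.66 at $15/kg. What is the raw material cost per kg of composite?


Cost = cost_f*Wf + cost_m*Wm = 145*0.34 + 15*0.66 = $59.2/kg

$59.2/kg


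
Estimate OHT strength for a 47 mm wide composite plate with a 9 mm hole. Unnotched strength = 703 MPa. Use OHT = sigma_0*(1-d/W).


OHT = sigma_0*(1-d/W) = 703*(1-9/47) = 568.4 MPa

568.4 MPa


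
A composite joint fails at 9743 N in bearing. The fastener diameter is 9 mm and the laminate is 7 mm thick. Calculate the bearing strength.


sigma_br = F/(d*h) = 9743/(9*7) = 154.7 MPa

154.7 MPa


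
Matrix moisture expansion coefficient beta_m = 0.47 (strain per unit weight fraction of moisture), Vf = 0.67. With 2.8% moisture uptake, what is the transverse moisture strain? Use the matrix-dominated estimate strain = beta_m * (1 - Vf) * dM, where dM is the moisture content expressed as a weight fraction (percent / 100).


dM = 2.8/100 = 0.028
strain = beta_m * (1-Vf) * dM = 0.47 * 0.33 * 0.028 = 0.0043428

0.0043428


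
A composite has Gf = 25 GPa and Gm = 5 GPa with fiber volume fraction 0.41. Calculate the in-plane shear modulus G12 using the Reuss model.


1/G12 = Vf/Gf + (1-Vf)/Gm = 0.41/25 + 0.59/5
G12 = 7.44 GPa

7.44 GPa


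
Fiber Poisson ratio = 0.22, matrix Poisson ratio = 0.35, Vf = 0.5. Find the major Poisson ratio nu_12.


nu_12 = nu_f*Vf + nu_m*(1-Vf) = 0.22*0.5 + 0.35*0.5 = 0.285

0.285


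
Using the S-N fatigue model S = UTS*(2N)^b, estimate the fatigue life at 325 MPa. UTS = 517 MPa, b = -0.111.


N = 0.5 * (S/UTS)^(1/b) = 0.5 * (325/517)^(1/-0.111) = 32.7530 cycles

32.7530 cycles


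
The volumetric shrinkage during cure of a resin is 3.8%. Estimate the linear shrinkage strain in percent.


Linear shrinkage ≈ vol_shrink/3 = 3.8/3 = 1.267%

1.267%


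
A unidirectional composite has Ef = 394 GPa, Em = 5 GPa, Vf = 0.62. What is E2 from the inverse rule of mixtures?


1/E2 = Vf/Ef + (1-Vf)/Em = 0.62/394 + 0.38/5
E2 = 12.89 GPa

12.89 GPa


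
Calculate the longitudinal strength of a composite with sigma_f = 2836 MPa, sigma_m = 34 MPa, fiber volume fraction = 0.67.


sigma_1 = sigma_f*Vf + sigma_m*(1-Vf) = 2836*0.67 + 34*0.33 = 1911.3 MPa

1911.3 MPa


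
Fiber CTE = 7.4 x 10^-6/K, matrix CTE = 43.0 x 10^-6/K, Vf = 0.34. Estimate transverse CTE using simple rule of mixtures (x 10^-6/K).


alpha_2 = alpha_f*Vf + alpha_m*(1-Vf) = 7.4*0.34 + 43.0*0.66 = 30.9 x 10^-6/K

30.9 x 10^-6/K


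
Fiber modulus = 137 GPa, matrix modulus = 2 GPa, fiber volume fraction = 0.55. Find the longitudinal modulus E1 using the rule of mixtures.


E1 = Ef*Vf + Em*(1-Vf) = 137*0.55 + 2*0.45 = 76.25 GPa

76.25 GPa


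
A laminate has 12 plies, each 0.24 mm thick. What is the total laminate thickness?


h = n * t_ply = 12 * 0.24 = 2.88 mm

2.88 mm


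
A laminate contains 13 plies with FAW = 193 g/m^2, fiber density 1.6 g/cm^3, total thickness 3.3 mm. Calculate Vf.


Vf = n * FAW / (rho_f * h * 1000) = 13 * 193 / (1.6 * 3.3 * 1000) = 0.4752

0.4752


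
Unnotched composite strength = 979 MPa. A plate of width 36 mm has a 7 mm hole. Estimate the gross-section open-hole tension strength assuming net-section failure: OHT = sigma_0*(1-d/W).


OHT = sigma_0*(1-d/W) = 979*(1-7/36) = 788.6 MPa

788.6 MPa


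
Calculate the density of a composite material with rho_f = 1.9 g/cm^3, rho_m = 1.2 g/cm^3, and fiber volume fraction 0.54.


rho_c = rho_f*Vf + rho_m*(1-Vf) = 1.9*0.54 + 1.2*0.46 = 1.578 g/cm^3

1.578 g/cm^3


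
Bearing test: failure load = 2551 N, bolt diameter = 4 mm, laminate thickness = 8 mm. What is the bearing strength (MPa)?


sigma_br = F/(d*h) = 2551/(4*8) = 79.7 MPa

79.7 MPa


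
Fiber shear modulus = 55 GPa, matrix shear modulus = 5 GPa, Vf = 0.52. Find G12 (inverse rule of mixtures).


1/G12 = Vf/Gf + (1-Vf)/Gm = 0.52/55 + 0.48/5
G12 = 9.48 GPa

9.48 GPa


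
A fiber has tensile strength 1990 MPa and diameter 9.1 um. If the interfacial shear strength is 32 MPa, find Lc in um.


Lc = sigma_f * d / (2 * tau_i) = 1990 * 9.1 / (2 * 32) = 283.0 um

283.0 um


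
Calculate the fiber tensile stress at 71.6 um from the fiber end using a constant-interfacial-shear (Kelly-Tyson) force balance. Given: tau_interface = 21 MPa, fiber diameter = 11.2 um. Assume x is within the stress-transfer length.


Force balance: sigma_f * (pi*d^2/4) = tau * (pi*d) * x  ->  sigma_f = 4 * tau * x / d
sigma_f = 4 * 21 * 71.6 / 11.2 = 537.0 MPa

537.0 MPa


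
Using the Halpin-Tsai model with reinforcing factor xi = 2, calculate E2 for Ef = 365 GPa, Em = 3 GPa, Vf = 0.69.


eta = (Ef/Em - 1)/(Ef/Em + xi) = (121.6667 - 1)/(121.6667 + 2) = 0.9757
E2 = Em*(1+xi*eta*Vf)/(1-eta*Vf) = 21.54 GPa

21.54 GPa


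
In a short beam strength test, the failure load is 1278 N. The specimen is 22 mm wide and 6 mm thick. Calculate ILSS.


ILSS = 3F/(4bh) = 3*1278/(4*22*6) = 7.26 MPa

7.26 MPa


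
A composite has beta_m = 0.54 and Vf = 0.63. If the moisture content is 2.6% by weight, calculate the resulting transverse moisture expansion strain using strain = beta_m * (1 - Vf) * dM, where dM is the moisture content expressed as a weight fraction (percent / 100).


dM = 2.6/100 = 0.026
strain = beta_m * (1-Vf) * dM = 0.54 * 0.37 * 0.026 = 0.0051948

0.0051948


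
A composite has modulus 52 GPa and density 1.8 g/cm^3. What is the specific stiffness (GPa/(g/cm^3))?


Specific stiffness = E/rho = 52/1.8 = 28.9 GPa/(g/cm^3)

28.9 GPa/(g/cm^3)


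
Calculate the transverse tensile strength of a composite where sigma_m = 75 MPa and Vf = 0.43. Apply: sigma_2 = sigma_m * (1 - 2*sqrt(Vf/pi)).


factor = 1 - 2*sqrt(0.43/pi) = 0.2601
sigma_2 = 75 * 0.2601 = 19.51 MPa

19.51 MPa


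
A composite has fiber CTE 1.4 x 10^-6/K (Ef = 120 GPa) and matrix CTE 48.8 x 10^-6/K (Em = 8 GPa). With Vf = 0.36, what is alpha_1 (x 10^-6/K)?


E1 = Ef*Vf + Em*(1-Vf) = 48.32
alpha_1 = (alpha_f*Ef*Vf + alpha_m*Em*(1-Vf))/E1 = 6.42 x 10^-6/K

6.42 x 10^-6/K


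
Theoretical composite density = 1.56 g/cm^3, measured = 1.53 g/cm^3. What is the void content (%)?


Void% = (rho_theo - rho_actual)/rho_theo * 100 = (1.56 - 1.53)/1.56 * 100 = 1.92%

1.92%


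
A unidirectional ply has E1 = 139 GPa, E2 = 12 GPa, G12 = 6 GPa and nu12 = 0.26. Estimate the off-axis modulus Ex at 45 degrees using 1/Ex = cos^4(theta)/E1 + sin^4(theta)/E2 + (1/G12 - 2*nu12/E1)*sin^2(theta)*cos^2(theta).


cos^4(45) = 0.25, sin^4(45) = 0.25, sin^2(45)*cos^2(45) = 0.25
1/G12 - 2*nu12/E1 = 1/6 - 2*0.26/139 = 0.162926 GPa^-1
1/Ex = 0.25/139 + 0.25/12 + 0.162926*0.25 = 0.0633633 GPa^-1
Ex = 15.78 GPa

15.78 GPa


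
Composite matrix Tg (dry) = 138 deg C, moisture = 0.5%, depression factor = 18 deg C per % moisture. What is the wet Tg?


Tg_wet = Tg_dry - k*moisture = 138 - 18*0.5 = 129.0 deg C

129.0 deg C


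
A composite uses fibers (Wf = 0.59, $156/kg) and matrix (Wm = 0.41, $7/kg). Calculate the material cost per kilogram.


Cost = cost_f*Wf + cost_m*Wm = 156*0.59 + 7*0.41 = $94.91/kg

$94.91/kg


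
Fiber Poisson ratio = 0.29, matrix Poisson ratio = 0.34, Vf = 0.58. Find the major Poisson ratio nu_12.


nu_12 = nu_f*Vf + nu_m*(1-Vf) = 0.29*0.58 + 0.34*0.42 = 0.311

0.311


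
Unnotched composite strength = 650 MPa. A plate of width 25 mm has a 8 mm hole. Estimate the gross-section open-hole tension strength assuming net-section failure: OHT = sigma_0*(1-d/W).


OHT = sigma_0*(1-d/W) = 650*(1-8/25) = 442.0 MPa

442.0 MPa


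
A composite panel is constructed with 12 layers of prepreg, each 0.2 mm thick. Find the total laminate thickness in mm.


h = n * t_ply = 12 * 0.2 = 2.4 mm

2.4 mm


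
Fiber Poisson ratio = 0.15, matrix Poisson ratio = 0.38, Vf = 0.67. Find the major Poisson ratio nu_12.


nu_12 = nu_f*Vf + nu_m*(1-Vf) = 0.15*0.67 + 0.38*0.33 = 0.2259

0.2259


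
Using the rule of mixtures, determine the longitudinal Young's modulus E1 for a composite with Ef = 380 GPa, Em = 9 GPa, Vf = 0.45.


E1 = Ef*Vf + Em*(1-Vf) = 380*0.45 + 9*0.55 = 175.95 GPa

175.95 GPa


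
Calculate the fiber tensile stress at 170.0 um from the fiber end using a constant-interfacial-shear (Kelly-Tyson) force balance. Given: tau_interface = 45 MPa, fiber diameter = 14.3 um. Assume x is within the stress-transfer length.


Force balance: sigma_f * (pi*d^2/4) = tau * (pi*d) * x  ->  sigma_f = 4 * tau * x / d
sigma_f = 4 * 45 * 170.0 / 14.3 = 2139.9 MPa

2139.9 MPa


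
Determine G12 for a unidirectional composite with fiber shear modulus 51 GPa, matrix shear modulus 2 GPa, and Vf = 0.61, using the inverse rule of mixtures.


1/G12 = Vf/Gf + (1-Vf)/Gm = 0.61/51 + 0.39/2
G12 = 4.83 GPa

4.83 GPa


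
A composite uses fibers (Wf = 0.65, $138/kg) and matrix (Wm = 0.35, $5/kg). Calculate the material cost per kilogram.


Cost = cost_f*Wf + cost_m*Wm = 138*0.65 + 5*0.35 = $91.45/kg

$91.45/kg


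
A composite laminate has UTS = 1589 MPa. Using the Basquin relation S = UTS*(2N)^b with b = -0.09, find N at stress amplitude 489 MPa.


N = 0.5 * (S/UTS)^(1/b) = 0.5 * (489/1589)^(1/-0.09) = 243110.5248 cycles

243110.5248 cycles


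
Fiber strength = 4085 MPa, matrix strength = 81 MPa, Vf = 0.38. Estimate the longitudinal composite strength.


sigma_1 = sigma_f*Vf + sigma_m*(1-Vf) = 4085*0.38 + 81*0.62 = 1602.5 MPa

1602.5 MPa


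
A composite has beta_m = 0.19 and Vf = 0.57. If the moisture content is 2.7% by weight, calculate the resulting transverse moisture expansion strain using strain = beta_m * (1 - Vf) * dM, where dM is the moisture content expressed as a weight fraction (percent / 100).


dM = 2.7/100 = 0.027
strain = beta_m * (1-Vf) * dM = 0.19 * 0.43 * 0.027 = 0.0022059

0.0022059


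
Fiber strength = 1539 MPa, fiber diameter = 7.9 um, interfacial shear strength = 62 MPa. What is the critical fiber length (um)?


Lc = sigma_f * d / (2 * tau_i) = 1539 * 7.9 / (2 * 62) = 98.0 um

98.0 um


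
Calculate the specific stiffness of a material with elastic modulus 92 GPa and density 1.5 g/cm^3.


Specific stiffness = E/rho = 92/1.5 = 61.3 GPa/(g/cm^3)

61.3 GPa/(g/cm^3)


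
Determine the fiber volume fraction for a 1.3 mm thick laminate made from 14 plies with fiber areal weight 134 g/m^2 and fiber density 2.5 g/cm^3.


Vf = n * FAW / (rho_f * h * 1000) = 14 * 134 / (2.5 * 1.3 * 1000) = 0.5772

0.5772


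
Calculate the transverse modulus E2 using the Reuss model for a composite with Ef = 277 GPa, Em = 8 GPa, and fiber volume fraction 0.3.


1/E2 = Vf/Ef + (1-Vf)/Em = 0.3/277 + 0.7/8
E2 = 11.29 GPa

11.29 GPa


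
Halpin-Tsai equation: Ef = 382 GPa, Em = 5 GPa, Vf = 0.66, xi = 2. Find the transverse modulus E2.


eta = (Ef/Em - 1)/(Ef/Em + xi) = (76.4 - 1)/(76.4 + 2) = 0.9617
E2 = Em*(1+xi*eta*Vf)/(1-eta*Vf) = 31.07 GPa

31.07 GPa


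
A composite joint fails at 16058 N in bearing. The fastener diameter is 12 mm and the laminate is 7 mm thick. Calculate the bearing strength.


sigma_br = F/(d*h) = 16058/(12*7) = 191.2 MPa

191.2 MPa


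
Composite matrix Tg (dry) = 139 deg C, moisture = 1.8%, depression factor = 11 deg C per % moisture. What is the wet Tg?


Tg_wet = Tg_dry - k*moisture = 139 - 11*1.8 = 119.2 deg C

119.2 deg C


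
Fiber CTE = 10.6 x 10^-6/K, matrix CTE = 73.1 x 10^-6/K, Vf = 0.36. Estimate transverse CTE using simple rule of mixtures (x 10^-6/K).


alpha_2 = alpha_f*Vf + alpha_m*(1-Vf) = 10.6*0.36 + 73.1*0.64 = 50.6 x 10^-6/K

50.6 x 10^-6/K


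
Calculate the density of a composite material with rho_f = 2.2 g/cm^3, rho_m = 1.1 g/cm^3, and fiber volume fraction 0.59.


rho_c = rho_f*Vf + rho_m*(1-Vf) = 2.2*0.59 + 1.1*0.41 = 1.749 g/cm^3

1.749 g/cm^3


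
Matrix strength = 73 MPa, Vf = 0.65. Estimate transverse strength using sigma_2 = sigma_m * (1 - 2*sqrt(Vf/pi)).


factor = 1 - 2*sqrt(0.65/pi) = 0.0903
sigma_2 = 73 * 0.0903 = 6.59 MPa

6.59 MPa


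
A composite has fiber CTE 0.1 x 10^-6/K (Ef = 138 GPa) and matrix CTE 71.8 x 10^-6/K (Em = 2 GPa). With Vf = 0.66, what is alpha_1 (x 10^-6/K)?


E1 = Ef*Vf + Em*(1-Vf) = 91.76
alpha_1 = (alpha_f*Ef*Vf + alpha_m*Em*(1-Vf))/E1 = 0.63 x 10^-6/K

0.63 x 10^-6/K


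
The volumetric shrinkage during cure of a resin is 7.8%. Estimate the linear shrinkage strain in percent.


Linear shrinkage ≈ vol_shrink/3 = 7.8/3 = 2.6%

2.6%


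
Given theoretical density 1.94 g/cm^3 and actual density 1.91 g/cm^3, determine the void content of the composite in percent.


Void% = (rho_theo - rho_actual)/rho_theo * 100 = (1.94 - 1.91)/1.94 * 100 = 1.55%

1.55%


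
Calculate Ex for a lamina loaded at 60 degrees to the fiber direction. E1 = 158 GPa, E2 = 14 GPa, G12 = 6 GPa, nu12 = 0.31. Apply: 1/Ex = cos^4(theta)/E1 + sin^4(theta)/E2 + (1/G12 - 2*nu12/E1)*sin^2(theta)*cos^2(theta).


cos^4(60) = 0.0625, sin^4(60) = 0.5625, sin^2(60)*cos^2(60) = 0.1875
1/G12 - 2*nu12/E1 = 1/6 - 2*0.31/158 = 0.162743 GPa^-1
1/Ex = 0.0625/158 + 0.5625/14 + 0.162743*0.1875 = 0.0710884 GPa^-1
Ex = 14.07 GPa

14.07 GPa


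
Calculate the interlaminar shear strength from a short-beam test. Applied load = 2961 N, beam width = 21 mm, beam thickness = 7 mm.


ILSS = 3F/(4bh) = 3*2961/(4*21*7) = 15.11 MPa

15.11 MPa


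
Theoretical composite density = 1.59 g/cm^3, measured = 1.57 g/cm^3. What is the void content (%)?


Void% = (rho_theo - rho_actual)/rho_theo * 100 = (1.59 - 1.57)/1.59 * 100 = 1.26%

1.26%


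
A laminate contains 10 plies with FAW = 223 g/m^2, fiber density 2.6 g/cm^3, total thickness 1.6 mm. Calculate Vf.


Vf = n * FAW / (rho_f * h * 1000) = 10 * 223 / (2.6 * 1.6 * 1000) = 0.5361

0.5361


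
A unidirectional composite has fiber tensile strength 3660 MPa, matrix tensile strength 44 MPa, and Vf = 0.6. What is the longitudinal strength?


sigma_1 = sigma_f*Vf + sigma_m*(1-Vf) = 3660*0.6 + 44*0.4 = 2213.6 MPa

2213.6 MPa


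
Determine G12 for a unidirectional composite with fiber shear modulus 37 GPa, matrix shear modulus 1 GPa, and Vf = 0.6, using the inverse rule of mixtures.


1/G12 = Vf/Gf + (1-Vf)/Gm = 0.6/37 + 0.4/1
G12 = 2.4 GPa

2.4 GPa


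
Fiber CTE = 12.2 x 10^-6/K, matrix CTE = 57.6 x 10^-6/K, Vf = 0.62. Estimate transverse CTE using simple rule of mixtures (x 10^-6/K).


alpha_2 = alpha_f*Vf + alpha_m*(1-Vf) = 12.2*0.62 + 57.6*0.38 = 29.5 x 10^-6/K

29.5 x 10^-6/K


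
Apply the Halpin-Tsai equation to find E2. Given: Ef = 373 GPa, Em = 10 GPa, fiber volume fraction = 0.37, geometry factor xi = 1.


eta = (Ef/Em - 1)/(Ef/Em + xi) = (37.3 - 1)/(37.3 + 1) = 0.9478
E2 = Em*(1+xi*eta*Vf)/(1-eta*Vf) = 20.8 GPa

20.8 GPa


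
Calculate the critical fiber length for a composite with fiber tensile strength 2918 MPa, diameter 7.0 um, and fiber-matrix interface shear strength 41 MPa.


Lc = sigma_f * d / (2 * tau_i) = 2918 * 7.0 / (2 * 41) = 249.1 um

249.1 um


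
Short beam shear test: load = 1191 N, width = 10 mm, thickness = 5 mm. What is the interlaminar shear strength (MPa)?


ILSS = 3F/(4bh) = 3*1191/(4*10*5) = 17.87 MPa

17.87 MPa


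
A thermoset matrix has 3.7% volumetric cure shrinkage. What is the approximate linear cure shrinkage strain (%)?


Linear shrinkage ≈ vol_shrink/3 = 3.7/3 = 1.233%

1.233%


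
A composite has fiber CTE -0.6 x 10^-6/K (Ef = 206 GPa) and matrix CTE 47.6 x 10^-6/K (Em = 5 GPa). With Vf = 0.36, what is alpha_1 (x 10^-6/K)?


E1 = Ef*Vf + Em*(1-Vf) = 77.36
alpha_1 = (alpha_f*Ef*Vf + alpha_m*Em*(1-Vf))/E1 = 1.39 x 10^-6/K

1.39 x 10^-6/K


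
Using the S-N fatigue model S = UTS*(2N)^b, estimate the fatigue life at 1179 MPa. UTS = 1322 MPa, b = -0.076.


N = 0.5 * (S/UTS)^(1/b) = 0.5 * (1179/1322)^(1/-0.076) = 2.2550 cycles

2.2550 cycles


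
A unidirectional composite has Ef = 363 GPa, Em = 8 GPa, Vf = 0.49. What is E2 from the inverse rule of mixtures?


1/E2 = Vf/Ef + (1-Vf)/Em = 0.49/363 + 0.51/8
E2 = 15.36 GPa

15.36 GPa


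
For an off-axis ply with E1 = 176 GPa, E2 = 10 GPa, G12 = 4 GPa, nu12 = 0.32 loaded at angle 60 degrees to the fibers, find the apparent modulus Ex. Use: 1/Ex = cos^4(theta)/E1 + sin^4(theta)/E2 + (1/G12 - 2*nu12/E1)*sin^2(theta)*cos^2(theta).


cos^4(60) = 0.0625, sin^4(60) = 0.5625, sin^2(60)*cos^2(60) = 0.1875
1/G12 - 2*nu12/E1 = 1/4 - 2*0.32/176 = 0.246364 GPa^-1
1/Ex = 0.0625/176 + 0.5625/10 + 0.246364*0.1875 = 0.1027983 GPa^-1
Ex = 9.73 GPa

9.73 GPa


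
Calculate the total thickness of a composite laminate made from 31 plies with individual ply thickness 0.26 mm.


h = n * t_ply = 31 * 0.26 = 8.06 mm

8.06 mm


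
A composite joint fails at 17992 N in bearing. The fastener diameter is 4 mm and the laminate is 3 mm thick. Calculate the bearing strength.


sigma_br = F/(d*h) = 17992/(4*3) = 1499.3 MPa

1499.3 MPa


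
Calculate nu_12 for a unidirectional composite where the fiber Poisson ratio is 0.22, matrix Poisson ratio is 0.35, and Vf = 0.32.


nu_12 = nu_f*Vf + nu_m*(1-Vf) = 0.22*0.32 + 0.35*0.68 = 0.3084

0.3084


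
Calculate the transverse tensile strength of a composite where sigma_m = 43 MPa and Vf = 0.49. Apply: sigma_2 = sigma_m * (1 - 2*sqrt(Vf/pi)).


factor = 1 - 2*sqrt(0.49/pi) = 0.2101
sigma_2 = 43 * 0.2101 = 9.04 MPa

9.04 MPa


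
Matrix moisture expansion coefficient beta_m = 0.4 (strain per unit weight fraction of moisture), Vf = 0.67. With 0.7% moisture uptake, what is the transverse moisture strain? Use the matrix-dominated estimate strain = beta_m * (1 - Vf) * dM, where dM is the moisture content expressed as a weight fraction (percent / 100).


dM = 0.7/100 = 0.007
strain = beta_m * (1-Vf) * dM = 0.4 * 0.33 * 0.007 = 0.000924

0.000924


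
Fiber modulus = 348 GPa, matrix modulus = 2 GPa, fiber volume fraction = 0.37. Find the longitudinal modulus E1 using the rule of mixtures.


E1 = Ef*Vf + Em*(1-Vf) = 348*0.37 + 2*0.63 = 130.02 GPa

130.02 GPa


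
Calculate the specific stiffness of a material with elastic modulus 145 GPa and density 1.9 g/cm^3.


Specific stiffness = E/rho = 145/1.9 = 76.3 GPa/(g/cm^3)

76.3 GPa/(g/cm^3)


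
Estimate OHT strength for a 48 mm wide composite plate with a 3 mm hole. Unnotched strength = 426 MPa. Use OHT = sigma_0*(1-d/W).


OHT = sigma_0*(1-d/W) = 426*(1-3/48) = 399.4 MPa

399.4 MPa


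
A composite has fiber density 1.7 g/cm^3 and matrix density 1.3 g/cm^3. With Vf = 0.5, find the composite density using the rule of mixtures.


rho_c = rho_f*Vf + rho_m*(1-Vf) = 1.7*0.5 + 1.3*0.5 = 1.5 g/cm^3

1.5 g/cm^3


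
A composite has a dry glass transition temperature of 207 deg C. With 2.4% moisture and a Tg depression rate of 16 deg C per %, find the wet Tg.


Tg_wet = Tg_dry - k*moisture = 207 - 16*2.4 = 168.6 deg C

168.6 deg C


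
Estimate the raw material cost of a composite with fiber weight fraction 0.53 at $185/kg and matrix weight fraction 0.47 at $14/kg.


Cost = cost_f*Wf + cost_m*Wm = 185*0.53 + 14*0.47 = $104.63/kg

$104.63/kg


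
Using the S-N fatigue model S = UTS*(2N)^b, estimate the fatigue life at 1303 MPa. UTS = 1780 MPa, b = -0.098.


N = 0.5 * (S/UTS)^(1/b) = 0.5 * (1303/1780)^(1/-0.098) = 12.0607 cycles

12.0607 cycles


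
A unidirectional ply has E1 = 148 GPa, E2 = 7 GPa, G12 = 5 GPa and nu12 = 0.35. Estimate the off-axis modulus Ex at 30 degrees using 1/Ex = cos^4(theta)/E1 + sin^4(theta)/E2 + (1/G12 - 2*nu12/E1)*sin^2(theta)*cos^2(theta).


cos^4(30) = 0.5625, sin^4(30) = 0.0625, sin^2(30)*cos^2(30) = 0.1875
1/G12 - 2*nu12/E1 = 1/5 - 2*0.35/148 = 0.19527 GPa^-1
1/Ex = 0.5625/148 + 0.0625/7 + 0.19527*0.1875 = 0.0493424 GPa^-1
Ex = 20.27 GPa

20.27 GPa


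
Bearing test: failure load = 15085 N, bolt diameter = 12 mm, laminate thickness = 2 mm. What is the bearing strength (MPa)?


sigma_br = F/(d*h) = 15085/(12*2) = 628.5 MPa

628.5 MPa


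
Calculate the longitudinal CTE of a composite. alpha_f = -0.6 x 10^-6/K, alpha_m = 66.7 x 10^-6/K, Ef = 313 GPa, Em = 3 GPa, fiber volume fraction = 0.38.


E1 = Ef*Vf + Em*(1-Vf) = 120.8
alpha_1 = (alpha_f*Ef*Vf + alpha_m*Em*(1-Vf))/E1 = 0.44 x 10^-6/K

0.44 x 10^-6/K


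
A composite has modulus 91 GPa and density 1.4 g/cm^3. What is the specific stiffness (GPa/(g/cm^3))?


Specific stiffness = E/rho = 91/1.4 = 65.0 GPa/(g/cm^3)

65.0 GPa/(g/cm^3)


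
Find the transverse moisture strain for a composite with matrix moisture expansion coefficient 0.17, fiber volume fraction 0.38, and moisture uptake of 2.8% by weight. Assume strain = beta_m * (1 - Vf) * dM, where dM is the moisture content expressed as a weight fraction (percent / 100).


dM = 2.8/100 = 0.028
strain = beta_m * (1-Vf) * dM = 0.17 * 0.62 * 0.028 = 0.0029512

0.0029512


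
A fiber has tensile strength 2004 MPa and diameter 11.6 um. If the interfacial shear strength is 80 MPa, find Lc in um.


Lc = sigma_f * d / (2 * tau_i) = 2004 * 11.6 / (2 * 80) = 145.3 um

145.3 um


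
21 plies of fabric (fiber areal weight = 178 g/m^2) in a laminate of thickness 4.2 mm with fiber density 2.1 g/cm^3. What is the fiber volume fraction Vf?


Vf = n * FAW / (rho_f * h * 1000) = 21 * 178 / (2.1 * 4.2 * 1000) = 0.4238

0.4238


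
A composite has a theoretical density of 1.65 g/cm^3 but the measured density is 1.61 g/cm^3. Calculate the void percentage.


Void% = (rho_theo - rho_actual)/rho_theo * 100 = (1.65 - 1.61)/1.65 * 100 = 2.42%

2.42%


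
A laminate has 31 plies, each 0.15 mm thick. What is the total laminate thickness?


h = n * t_ply = 31 * 0.15 = 4.65 mm

4.65 mm


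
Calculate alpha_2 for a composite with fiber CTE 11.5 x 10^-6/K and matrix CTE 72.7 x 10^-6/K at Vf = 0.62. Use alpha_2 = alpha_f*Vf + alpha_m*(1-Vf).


alpha_2 = alpha_f*Vf + alpha_m*(1-Vf) = 11.5*0.62 + 72.7*0.38 = 34.8 x 10^-6/K

34.8 x 10^-6/K


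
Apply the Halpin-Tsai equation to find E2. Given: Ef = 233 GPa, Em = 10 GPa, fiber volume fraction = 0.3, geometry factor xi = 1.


eta = (Ef/Em - 1)/(Ef/Em + xi) = (23.3 - 1)/(23.3 + 1) = 0.9177
E2 = Em*(1+xi*eta*Vf)/(1-eta*Vf) = 17.6 GPa

17.6 GPa


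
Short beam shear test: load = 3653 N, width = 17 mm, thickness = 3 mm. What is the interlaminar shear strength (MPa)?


ILSS = 3F/(4bh) = 3*3653/(4*17*3) = 53.72 MPa

53.72 MPa


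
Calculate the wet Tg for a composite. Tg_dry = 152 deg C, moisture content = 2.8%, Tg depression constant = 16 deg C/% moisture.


Tg_wet = Tg_dry - k*moisture = 152 - 16*2.8 = 107.2 deg C

107.2 deg C


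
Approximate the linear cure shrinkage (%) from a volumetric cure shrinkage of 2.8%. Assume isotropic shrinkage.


Linear shrinkage ≈ vol_shrink/3 = 2.8/3 = 0.933%

0.933%


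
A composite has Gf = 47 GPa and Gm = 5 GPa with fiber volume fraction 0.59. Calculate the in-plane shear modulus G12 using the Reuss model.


1/G12 = Vf/Gf + (1-Vf)/Gm = 0.59/47 + 0.41/5
G12 = 10.58 GPa

10.58 GPa


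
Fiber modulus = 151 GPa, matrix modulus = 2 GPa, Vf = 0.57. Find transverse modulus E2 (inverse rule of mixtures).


1/E2 = Vf/Ef + (1-Vf)/Em = 0.57/151 + 0.43/2
E2 = 4.57 GPa

4.57 GPa


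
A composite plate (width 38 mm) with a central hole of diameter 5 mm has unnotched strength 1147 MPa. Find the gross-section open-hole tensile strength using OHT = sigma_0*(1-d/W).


OHT = sigma_0*(1-d/W) = 1147*(1-5/38) = 996.1 MPa

996.1 MPa


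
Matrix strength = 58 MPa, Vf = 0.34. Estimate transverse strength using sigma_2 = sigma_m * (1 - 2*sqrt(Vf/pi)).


factor = 1 - 2*sqrt(0.34/pi) = 0.342
sigma_2 = 58 * 0.342 = 19.84 MPa

19.84 MPa


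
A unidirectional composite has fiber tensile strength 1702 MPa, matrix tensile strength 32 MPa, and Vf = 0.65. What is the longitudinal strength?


sigma_1 = sigma_f*Vf + sigma_m*(1-Vf) = 1702*0.65 + 32*0.35 = 1117.5 MPa

1117.5 MPa


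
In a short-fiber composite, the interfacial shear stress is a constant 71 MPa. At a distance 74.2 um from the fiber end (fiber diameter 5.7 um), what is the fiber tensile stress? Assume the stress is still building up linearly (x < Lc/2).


Force balance: sigma_f * (pi*d^2/4) = tau * (pi*d) * x  ->  sigma_f = 4 * tau * x / d
sigma_f = 4 * 71 * 74.2 / 5.7 = 3697.0 MPa

3697.0 MPa


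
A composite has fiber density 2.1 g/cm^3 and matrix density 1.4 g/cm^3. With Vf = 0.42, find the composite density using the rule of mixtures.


rho_c = rho_f*Vf + rho_m*(1-Vf) = 2.1*0.42 + 1.4*0.58 = 1.694 g/cm^3

1.694 g/cm^3


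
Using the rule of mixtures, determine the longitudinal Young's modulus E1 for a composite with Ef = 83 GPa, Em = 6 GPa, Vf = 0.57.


E1 = Ef*Vf + Em*(1-Vf) = 83*0.57 + 6*0.43 = 49.89 GPa

49.89 GPa


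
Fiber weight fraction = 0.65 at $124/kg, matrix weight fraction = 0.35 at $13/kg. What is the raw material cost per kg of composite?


Cost = cost_f*Wf + cost_m*Wm = 124*0.65 + 13*0.35 = $85.15/kg

$85.15/kg


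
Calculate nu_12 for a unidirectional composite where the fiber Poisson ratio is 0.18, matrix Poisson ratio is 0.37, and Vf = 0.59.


nu_12 = nu_f*Vf + nu_m*(1-Vf) = 0.18*0.59 + 0.37*0.41 = 0.2579

0.2579


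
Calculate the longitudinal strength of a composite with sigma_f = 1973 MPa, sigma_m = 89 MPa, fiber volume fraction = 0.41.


sigma_1 = sigma_f*Vf + sigma_m*(1-Vf) = 1973*0.41 + 89*0.59 = 861.4 MPa

861.4 MPa


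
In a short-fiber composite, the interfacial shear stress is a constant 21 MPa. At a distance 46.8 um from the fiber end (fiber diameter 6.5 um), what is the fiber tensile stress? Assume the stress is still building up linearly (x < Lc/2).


Force balance: sigma_f * (pi*d^2/4) = tau * (pi*d) * x  ->  sigma_f = 4 * tau * x / d
sigma_f = 4 * 21 * 46.8 / 6.5 = 604.8 MPa

604.8 MPa


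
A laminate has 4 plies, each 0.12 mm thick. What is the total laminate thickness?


h = n * t_ply = 4 * 0.12 = 0.48 mm

0.48 mm


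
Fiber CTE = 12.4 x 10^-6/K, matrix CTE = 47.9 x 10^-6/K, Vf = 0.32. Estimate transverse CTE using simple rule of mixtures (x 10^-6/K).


alpha_2 = alpha_f*Vf + alpha_m*(1-Vf) = 12.4*0.32 + 47.9*0.68 = 36.5 x 10^-6/K

36.5 x 10^-6/K


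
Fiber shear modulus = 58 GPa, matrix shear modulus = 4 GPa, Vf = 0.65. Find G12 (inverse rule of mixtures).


1/G12 = Vf/Gf + (1-Vf)/Gm = 0.65/58 + 0.35/4
G12 = 10.13 GPa

10.13 GPa


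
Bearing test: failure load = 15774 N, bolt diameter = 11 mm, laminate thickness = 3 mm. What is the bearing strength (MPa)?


sigma_br = F/(d*h) = 15774/(11*3) = 478.0 MPa

478.0 MPa


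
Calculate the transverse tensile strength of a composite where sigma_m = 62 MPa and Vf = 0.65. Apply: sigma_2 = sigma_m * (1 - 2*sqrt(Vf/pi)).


factor = 1 - 2*sqrt(0.65/pi) = 0.0903
sigma_2 = 62 * 0.0903 = 5.6 MPa

5.6 MPa


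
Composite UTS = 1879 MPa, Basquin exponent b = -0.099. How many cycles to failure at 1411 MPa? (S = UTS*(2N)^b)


N = 0.5 * (S/UTS)^(1/b) = 0.5 * (1411/1879)^(1/-0.099) = 9.0268 cycles

9.0268 cycles


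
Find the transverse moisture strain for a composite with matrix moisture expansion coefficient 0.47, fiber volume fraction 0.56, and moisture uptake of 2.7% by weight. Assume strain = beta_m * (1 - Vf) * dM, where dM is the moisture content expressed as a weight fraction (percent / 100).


dM = 2.7/100 = 0.027
strain = beta_m * (1-Vf) * dM = 0.47 * 0.44 * 0.027 = 0.0055836

0.0055836
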